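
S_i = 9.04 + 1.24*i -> [9.04, 10.28, 11.52, 12.76, 14.0]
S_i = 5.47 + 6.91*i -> [5.47, 12.38, 19.29, 26.2, 33.11]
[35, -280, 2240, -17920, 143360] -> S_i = 35*-8^i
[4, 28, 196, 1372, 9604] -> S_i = 4*7^i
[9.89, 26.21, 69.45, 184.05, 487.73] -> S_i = 9.89*2.65^i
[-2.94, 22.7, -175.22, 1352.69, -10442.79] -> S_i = -2.94*(-7.72)^i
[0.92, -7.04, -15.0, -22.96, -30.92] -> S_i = 0.92 + -7.96*i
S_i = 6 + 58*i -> [6, 64, 122, 180, 238]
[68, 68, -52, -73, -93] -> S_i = Random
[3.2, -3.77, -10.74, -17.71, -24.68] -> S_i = 3.20 + -6.97*i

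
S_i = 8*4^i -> [8, 32, 128, 512, 2048]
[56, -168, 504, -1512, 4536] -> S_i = 56*-3^i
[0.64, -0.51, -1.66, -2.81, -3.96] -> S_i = 0.64 + -1.15*i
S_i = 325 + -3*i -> [325, 322, 319, 316, 313]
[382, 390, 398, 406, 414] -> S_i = 382 + 8*i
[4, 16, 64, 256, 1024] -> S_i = 4*4^i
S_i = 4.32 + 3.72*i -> [4.32, 8.04, 11.76, 15.48, 19.2]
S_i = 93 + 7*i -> [93, 100, 107, 114, 121]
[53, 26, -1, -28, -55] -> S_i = 53 + -27*i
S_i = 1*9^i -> [1, 9, 81, 729, 6561]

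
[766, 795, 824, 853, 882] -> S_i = 766 + 29*i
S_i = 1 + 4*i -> [1, 5, 9, 13, 17]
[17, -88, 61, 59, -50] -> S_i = Random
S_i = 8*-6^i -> [8, -48, 288, -1728, 10368]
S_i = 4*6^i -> [4, 24, 144, 864, 5184]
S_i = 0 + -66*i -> [0, -66, -132, -198, -264]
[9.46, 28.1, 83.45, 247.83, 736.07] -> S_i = 9.46*2.97^i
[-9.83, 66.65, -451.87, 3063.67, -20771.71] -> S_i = -9.83*(-6.78)^i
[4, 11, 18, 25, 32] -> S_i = 4 + 7*i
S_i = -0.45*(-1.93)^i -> [-0.45, 0.87, -1.68, 3.24, -6.24]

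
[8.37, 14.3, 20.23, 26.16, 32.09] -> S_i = 8.37 + 5.93*i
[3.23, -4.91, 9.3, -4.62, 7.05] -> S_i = Random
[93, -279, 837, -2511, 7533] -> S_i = 93*-3^i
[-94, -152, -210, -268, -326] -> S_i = -94 + -58*i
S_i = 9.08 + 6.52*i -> [9.08, 15.6, 22.12, 28.64, 35.16]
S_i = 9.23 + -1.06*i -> [9.23, 8.17, 7.11, 6.05, 4.99]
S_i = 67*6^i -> [67, 402, 2412, 14472, 86832]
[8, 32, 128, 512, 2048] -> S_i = 8*4^i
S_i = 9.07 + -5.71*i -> [9.07, 3.36, -2.35, -8.06, -13.77]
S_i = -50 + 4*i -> [-50, -46, -42, -38, -34]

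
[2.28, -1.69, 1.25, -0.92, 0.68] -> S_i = 2.28*(-0.74)^i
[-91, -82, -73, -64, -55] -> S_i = -91 + 9*i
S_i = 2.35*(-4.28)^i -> [2.35, -10.06, 43.05, -184.25, 788.57]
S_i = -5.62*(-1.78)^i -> [-5.62, 10.0, -17.81, 31.7, -56.42]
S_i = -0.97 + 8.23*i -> [-0.97, 7.26, 15.49, 23.72, 31.95]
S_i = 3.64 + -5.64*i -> [3.64, -2.0, -7.64, -13.28, -18.92]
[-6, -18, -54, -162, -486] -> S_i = -6*3^i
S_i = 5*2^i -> [5, 10, 20, 40, 80]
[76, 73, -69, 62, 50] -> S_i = Random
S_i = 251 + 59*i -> [251, 310, 369, 428, 487]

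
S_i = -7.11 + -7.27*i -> [-7.11, -14.38, -21.65, -28.92, -36.19]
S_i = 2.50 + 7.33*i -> [2.5, 9.83, 17.16, 24.49, 31.82]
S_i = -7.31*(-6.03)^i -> [-7.31, 44.08, -265.8, 1602.76, -9664.66]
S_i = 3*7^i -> [3, 21, 147, 1029, 7203]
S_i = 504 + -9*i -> [504, 495, 486, 477, 468]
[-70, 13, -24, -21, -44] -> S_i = Random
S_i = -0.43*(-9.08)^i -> [-0.43, 3.9, -35.45, 321.9, -2922.89]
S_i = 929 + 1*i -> [929, 930, 931, 932, 933]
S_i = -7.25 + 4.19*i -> [-7.25, -3.06, 1.13, 5.32, 9.51]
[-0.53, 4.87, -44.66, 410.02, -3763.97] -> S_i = -0.53*(-9.18)^i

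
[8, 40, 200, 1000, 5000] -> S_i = 8*5^i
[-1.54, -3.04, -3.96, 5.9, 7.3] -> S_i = Random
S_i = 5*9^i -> [5, 45, 405, 3645, 32805]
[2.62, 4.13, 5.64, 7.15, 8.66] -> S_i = 2.62 + 1.51*i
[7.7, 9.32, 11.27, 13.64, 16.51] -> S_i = 7.70*1.21^i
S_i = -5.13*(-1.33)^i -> [-5.13, 6.82, -9.07, 12.07, -16.05]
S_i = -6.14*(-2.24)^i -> [-6.14, 13.75, -30.81, 69.01, -154.58]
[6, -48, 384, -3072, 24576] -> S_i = 6*-8^i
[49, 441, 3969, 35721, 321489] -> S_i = 49*9^i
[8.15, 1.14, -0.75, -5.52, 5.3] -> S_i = Random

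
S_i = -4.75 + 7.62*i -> [-4.75, 2.87, 10.49, 18.11, 25.73]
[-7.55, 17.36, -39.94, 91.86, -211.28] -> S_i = -7.55*(-2.30)^i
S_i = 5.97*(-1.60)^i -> [5.97, -9.55, 15.28, -24.45, 39.12]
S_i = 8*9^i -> [8, 72, 648, 5832, 52488]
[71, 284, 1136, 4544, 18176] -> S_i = 71*4^i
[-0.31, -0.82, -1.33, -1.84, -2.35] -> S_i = -0.31 + -0.51*i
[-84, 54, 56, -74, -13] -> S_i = Random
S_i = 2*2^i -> [2, 4, 8, 16, 32]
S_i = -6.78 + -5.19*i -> [-6.78, -11.97, -17.16, -22.35, -27.54]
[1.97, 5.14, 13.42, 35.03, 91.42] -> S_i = 1.97*2.61^i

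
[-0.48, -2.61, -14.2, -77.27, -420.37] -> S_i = -0.48*5.44^i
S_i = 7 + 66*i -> [7, 73, 139, 205, 271]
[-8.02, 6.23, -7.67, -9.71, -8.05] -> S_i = Random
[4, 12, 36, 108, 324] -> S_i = 4*3^i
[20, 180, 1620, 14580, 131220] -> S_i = 20*9^i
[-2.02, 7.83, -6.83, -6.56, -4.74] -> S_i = Random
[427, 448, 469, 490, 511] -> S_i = 427 + 21*i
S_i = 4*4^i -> [4, 16, 64, 256, 1024]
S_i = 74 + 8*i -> [74, 82, 90, 98, 106]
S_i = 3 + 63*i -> [3, 66, 129, 192, 255]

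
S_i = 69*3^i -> [69, 207, 621, 1863, 5589]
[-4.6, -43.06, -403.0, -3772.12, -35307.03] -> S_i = -4.60*9.36^i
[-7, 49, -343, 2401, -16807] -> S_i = -7*-7^i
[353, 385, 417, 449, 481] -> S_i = 353 + 32*i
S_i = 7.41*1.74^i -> [7.41, 12.89, 22.43, 39.04, 67.92]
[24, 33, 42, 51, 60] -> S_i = 24 + 9*i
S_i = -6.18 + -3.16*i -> [-6.18, -9.34, -12.5, -15.66, -18.82]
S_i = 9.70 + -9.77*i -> [9.7, -0.07, -9.84, -19.61, -29.38]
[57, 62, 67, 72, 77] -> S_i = 57 + 5*i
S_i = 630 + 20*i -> [630, 650, 670, 690, 710]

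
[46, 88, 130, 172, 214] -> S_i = 46 + 42*i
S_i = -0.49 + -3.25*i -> [-0.49, -3.74, -6.99, -10.24, -13.49]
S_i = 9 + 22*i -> [9, 31, 53, 75, 97]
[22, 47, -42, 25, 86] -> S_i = Random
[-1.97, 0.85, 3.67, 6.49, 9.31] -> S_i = -1.97 + 2.82*i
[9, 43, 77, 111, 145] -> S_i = 9 + 34*i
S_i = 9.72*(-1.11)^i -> [9.72, -10.79, 11.98, -13.29, 14.76]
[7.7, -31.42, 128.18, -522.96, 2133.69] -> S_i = 7.70*(-4.08)^i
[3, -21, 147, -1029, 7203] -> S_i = 3*-7^i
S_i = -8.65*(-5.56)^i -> [-8.65, 48.09, -267.4, 1486.76, -8266.38]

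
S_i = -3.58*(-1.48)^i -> [-3.58, 5.3, -7.84, 11.61, -17.18]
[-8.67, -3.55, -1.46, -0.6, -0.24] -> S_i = -8.67*0.41^i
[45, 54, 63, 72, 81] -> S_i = 45 + 9*i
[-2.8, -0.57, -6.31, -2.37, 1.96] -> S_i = Random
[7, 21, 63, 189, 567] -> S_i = 7*3^i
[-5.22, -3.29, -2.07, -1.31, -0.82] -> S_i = -5.22*0.63^i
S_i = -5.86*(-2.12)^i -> [-5.86, 12.42, -26.34, 55.83, -118.37]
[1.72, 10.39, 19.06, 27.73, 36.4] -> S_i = 1.72 + 8.67*i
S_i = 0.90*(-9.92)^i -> [0.9, -8.93, 88.57, -878.57, 8715.44]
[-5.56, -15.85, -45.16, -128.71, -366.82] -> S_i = -5.56*2.85^i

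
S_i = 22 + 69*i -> [22, 91, 160, 229, 298]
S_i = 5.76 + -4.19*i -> [5.76, 1.57, -2.62, -6.81, -11.0]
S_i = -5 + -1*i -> [-5, -6, -7, -8, -9]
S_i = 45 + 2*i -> [45, 47, 49, 51, 53]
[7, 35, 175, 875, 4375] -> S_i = 7*5^i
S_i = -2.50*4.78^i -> [-2.5, -11.95, -57.12, -273.04, -1305.12]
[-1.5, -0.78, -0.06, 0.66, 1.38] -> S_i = -1.50 + 0.72*i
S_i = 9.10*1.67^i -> [9.1, 15.2, 25.38, 42.38, 70.78]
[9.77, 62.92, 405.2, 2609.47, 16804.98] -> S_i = 9.77*6.44^i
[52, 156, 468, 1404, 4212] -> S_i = 52*3^i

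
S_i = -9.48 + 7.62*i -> [-9.48, -1.86, 5.76, 13.38, 21.0]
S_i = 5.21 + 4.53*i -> [5.21, 9.74, 14.27, 18.8, 23.33]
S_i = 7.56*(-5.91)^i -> [7.56, -44.68, 264.06, -1560.57, 9222.99]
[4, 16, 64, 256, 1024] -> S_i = 4*4^i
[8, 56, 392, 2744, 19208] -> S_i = 8*7^i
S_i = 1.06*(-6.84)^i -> [1.06, -7.25, 49.59, -339.21, 2320.23]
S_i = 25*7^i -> [25, 175, 1225, 8575, 60025]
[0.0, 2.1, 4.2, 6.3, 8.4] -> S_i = 0.00 + 2.10*i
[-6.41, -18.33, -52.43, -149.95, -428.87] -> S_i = -6.41*2.86^i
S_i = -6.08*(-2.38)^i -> [-6.08, 14.47, -34.44, 81.97, -195.08]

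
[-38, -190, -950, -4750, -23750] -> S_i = -38*5^i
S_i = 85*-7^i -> [85, -595, 4165, -29155, 204085]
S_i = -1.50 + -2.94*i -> [-1.5, -4.44, -7.38, -10.32, -13.26]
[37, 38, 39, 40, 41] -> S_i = 37 + 1*i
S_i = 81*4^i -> [81, 324, 1296, 5184, 20736]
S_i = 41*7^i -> [41, 287, 2009, 14063, 98441]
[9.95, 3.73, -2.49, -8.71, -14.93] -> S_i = 9.95 + -6.22*i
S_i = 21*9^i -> [21, 189, 1701, 15309, 137781]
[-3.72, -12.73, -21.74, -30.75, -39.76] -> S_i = -3.72 + -9.01*i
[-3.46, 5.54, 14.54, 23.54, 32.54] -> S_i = -3.46 + 9.00*i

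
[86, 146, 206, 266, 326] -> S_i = 86 + 60*i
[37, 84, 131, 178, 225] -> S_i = 37 + 47*i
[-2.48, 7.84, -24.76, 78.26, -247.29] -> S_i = -2.48*(-3.16)^i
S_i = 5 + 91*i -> [5, 96, 187, 278, 369]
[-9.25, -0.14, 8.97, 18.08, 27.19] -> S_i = -9.25 + 9.11*i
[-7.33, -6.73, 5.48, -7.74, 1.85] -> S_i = Random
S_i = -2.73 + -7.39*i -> [-2.73, -10.12, -17.51, -24.9, -32.29]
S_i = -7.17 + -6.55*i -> [-7.17, -13.72, -20.27, -26.82, -33.37]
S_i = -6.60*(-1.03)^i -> [-6.6, 6.8, -7.0, 7.21, -7.43]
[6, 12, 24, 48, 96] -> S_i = 6*2^i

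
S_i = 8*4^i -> [8, 32, 128, 512, 2048]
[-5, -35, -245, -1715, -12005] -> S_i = -5*7^i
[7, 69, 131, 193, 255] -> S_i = 7 + 62*i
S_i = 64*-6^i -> [64, -384, 2304, -13824, 82944]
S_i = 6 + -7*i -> [6, -1, -8, -15, -22]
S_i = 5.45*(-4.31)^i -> [5.45, -23.49, 101.24, -436.34, 1880.64]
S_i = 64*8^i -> [64, 512, 4096, 32768, 262144]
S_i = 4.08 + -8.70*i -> [4.08, -4.62, -13.32, -22.02, -30.72]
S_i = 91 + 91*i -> [91, 182, 273, 364, 455]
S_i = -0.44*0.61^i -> [-0.44, -0.27, -0.16, -0.1, -0.06]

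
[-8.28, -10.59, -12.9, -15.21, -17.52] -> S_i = -8.28 + -2.31*i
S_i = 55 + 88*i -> [55, 143, 231, 319, 407]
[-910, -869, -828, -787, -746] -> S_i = -910 + 41*i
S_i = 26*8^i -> [26, 208, 1664, 13312, 106496]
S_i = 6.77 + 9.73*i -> [6.77, 16.5, 26.23, 35.96, 45.69]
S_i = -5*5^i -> [-5, -25, -125, -625, -3125]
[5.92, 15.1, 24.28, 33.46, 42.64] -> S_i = 5.92 + 9.18*i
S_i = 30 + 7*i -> [30, 37, 44, 51, 58]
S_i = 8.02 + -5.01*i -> [8.02, 3.01, -2.0, -7.01, -12.02]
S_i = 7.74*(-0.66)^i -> [7.74, -5.11, 3.37, -2.23, 1.47]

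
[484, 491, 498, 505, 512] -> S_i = 484 + 7*i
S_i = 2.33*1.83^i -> [2.33, 4.26, 7.8, 14.28, 26.13]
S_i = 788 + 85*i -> [788, 873, 958, 1043, 1128]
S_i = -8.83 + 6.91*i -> [-8.83, -1.92, 4.99, 11.9, 18.81]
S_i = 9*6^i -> [9, 54, 324, 1944, 11664]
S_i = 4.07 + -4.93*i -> [4.07, -0.86, -5.79, -10.72, -15.65]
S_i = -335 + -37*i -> [-335, -372, -409, -446, -483]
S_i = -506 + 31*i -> [-506, -475, -444, -413, -382]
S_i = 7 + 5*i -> [7, 12, 17, 22, 27]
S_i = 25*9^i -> [25, 225, 2025, 18225, 164025]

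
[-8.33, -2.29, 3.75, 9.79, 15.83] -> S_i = -8.33 + 6.04*i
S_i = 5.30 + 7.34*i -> [5.3, 12.64, 19.98, 27.32, 34.66]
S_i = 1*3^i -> [1, 3, 9, 27, 81]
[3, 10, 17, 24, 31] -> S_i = 3 + 7*i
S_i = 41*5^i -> [41, 205, 1025, 5125, 25625]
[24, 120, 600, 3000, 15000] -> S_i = 24*5^i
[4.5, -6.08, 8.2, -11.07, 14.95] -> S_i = 4.50*(-1.35)^i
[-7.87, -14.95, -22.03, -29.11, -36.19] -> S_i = -7.87 + -7.08*i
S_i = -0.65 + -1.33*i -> [-0.65, -1.98, -3.31, -4.64, -5.97]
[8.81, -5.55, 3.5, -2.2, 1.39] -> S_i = 8.81*(-0.63)^i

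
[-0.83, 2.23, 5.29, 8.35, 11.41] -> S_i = -0.83 + 3.06*i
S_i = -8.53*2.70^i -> [-8.53, -23.03, -62.18, -167.9, -453.32]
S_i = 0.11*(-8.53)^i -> [0.11, -0.94, 8.0, -68.27, 582.36]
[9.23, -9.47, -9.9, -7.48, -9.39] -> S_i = Random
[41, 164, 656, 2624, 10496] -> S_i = 41*4^i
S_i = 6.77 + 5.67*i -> [6.77, 12.44, 18.11, 23.78, 29.45]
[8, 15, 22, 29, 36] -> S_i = 8 + 7*i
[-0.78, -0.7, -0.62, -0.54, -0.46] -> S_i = -0.78 + 0.08*i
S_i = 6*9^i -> [6, 54, 486, 4374, 39366]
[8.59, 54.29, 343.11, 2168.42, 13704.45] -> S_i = 8.59*6.32^i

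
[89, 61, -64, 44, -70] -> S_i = Random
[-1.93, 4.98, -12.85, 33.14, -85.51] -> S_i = -1.93*(-2.58)^i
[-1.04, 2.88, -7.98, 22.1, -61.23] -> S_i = -1.04*(-2.77)^i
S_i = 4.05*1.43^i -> [4.05, 5.79, 8.28, 11.84, 16.94]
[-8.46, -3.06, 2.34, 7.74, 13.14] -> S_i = -8.46 + 5.40*i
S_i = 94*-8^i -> [94, -752, 6016, -48128, 385024]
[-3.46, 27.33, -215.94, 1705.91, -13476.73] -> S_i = -3.46*(-7.90)^i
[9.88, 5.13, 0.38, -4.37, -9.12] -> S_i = 9.88 + -4.75*i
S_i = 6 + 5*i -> [6, 11, 16, 21, 26]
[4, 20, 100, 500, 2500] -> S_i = 4*5^i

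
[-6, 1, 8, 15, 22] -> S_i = -6 + 7*i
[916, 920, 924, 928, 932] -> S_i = 916 + 4*i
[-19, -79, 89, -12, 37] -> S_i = Random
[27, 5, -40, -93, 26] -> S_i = Random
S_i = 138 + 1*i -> [138, 139, 140, 141, 142]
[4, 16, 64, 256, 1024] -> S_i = 4*4^i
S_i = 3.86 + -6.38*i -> [3.86, -2.52, -8.9, -15.28, -21.66]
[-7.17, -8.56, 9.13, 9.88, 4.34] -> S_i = Random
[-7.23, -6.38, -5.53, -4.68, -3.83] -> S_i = -7.23 + 0.85*i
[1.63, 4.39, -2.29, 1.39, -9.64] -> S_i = Random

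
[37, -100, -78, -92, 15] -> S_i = Random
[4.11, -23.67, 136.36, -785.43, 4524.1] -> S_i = 4.11*(-5.76)^i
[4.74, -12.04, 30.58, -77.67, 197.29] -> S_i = 4.74*(-2.54)^i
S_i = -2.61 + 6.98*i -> [-2.61, 4.37, 11.35, 18.33, 25.31]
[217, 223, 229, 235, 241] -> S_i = 217 + 6*i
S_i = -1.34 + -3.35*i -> [-1.34, -4.69, -8.04, -11.39, -14.74]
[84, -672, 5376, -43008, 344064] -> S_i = 84*-8^i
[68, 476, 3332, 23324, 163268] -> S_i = 68*7^i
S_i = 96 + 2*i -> [96, 98, 100, 102, 104]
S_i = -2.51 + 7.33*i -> [-2.51, 4.82, 12.15, 19.48, 26.81]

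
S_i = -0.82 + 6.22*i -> [-0.82, 5.4, 11.62, 17.84, 24.06]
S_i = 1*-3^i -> [1, -3, 9, -27, 81]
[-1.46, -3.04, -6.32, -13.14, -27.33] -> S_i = -1.46*2.08^i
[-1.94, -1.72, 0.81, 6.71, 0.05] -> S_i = Random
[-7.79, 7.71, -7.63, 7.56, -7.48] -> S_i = -7.79*(-0.99)^i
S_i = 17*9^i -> [17, 153, 1377, 12393, 111537]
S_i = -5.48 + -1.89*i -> [-5.48, -7.37, -9.26, -11.15, -13.04]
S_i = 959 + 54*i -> [959, 1013, 1067, 1121, 1175]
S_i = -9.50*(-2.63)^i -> [-9.5, 24.98, -65.71, 172.82, -454.51]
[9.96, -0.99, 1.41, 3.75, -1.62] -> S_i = Random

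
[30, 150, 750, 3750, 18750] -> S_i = 30*5^i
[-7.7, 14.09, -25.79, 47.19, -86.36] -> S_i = -7.70*(-1.83)^i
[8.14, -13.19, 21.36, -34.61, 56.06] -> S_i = 8.14*(-1.62)^i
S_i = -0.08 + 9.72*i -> [-0.08, 9.64, 19.36, 29.08, 38.8]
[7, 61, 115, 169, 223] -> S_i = 7 + 54*i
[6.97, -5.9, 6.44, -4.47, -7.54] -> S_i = Random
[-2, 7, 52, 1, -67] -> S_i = Random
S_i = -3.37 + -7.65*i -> [-3.37, -11.02, -18.67, -26.32, -33.97]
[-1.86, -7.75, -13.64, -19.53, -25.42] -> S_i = -1.86 + -5.89*i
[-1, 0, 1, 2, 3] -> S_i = -1 + 1*i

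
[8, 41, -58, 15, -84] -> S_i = Random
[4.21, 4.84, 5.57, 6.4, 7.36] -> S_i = 4.21*1.15^i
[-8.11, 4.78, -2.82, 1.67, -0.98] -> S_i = -8.11*(-0.59)^i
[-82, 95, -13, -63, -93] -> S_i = Random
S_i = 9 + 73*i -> [9, 82, 155, 228, 301]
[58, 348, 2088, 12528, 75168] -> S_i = 58*6^i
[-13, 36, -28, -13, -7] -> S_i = Random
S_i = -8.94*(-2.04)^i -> [-8.94, 18.24, -37.2, 75.9, -154.83]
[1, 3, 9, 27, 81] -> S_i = 1*3^i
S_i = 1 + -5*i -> [1, -4, -9, -14, -19]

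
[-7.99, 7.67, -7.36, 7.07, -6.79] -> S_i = -7.99*(-0.96)^i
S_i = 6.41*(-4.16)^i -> [6.41, -26.67, 110.93, -461.46, 1919.69]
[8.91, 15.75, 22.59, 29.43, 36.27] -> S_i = 8.91 + 6.84*i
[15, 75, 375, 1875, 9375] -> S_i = 15*5^i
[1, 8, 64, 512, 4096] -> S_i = 1*8^i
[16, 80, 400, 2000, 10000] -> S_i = 16*5^i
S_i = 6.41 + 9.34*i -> [6.41, 15.75, 25.09, 34.43, 43.77]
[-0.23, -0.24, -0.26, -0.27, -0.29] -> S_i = -0.23*1.06^i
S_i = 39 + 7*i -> [39, 46, 53, 60, 67]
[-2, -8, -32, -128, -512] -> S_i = -2*4^i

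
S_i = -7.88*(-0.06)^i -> [-7.88, 0.47, -0.03, 0.0, -0.0]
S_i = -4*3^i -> [-4, -12, -36, -108, -324]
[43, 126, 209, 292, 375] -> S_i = 43 + 83*i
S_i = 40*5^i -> [40, 200, 1000, 5000, 25000]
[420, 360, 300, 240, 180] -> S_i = 420 + -60*i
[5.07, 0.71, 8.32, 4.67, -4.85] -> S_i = Random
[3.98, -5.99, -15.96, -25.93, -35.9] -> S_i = 3.98 + -9.97*i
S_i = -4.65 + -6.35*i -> [-4.65, -11.0, -17.35, -23.7, -30.05]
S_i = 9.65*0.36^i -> [9.65, 3.47, 1.25, 0.45, 0.16]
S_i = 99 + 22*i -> [99, 121, 143, 165, 187]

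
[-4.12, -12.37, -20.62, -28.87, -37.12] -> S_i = -4.12 + -8.25*i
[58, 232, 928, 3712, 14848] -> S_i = 58*4^i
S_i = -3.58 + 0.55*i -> [-3.58, -3.03, -2.48, -1.93, -1.38]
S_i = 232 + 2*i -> [232, 234, 236, 238, 240]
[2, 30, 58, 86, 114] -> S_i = 2 + 28*i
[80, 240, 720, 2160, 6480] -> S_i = 80*3^i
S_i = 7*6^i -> [7, 42, 252, 1512, 9072]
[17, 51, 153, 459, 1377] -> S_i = 17*3^i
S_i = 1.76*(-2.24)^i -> [1.76, -3.94, 8.83, -19.78, 44.31]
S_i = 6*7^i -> [6, 42, 294, 2058, 14406]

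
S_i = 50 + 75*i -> [50, 125, 200, 275, 350]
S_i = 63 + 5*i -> [63, 68, 73, 78, 83]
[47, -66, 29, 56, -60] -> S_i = Random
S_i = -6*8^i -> [-6, -48, -384, -3072, -24576]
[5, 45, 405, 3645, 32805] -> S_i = 5*9^i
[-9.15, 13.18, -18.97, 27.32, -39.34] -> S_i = -9.15*(-1.44)^i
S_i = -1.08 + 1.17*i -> [-1.08, 0.09, 1.26, 2.43, 3.6]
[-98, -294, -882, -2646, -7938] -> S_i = -98*3^i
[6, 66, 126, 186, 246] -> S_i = 6 + 60*i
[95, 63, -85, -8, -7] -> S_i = Random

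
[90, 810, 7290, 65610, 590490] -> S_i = 90*9^i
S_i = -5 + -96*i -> [-5, -101, -197, -293, -389]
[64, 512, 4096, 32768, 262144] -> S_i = 64*8^i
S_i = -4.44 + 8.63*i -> [-4.44, 4.19, 12.82, 21.45, 30.08]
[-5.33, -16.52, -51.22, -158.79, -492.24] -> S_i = -5.33*3.10^i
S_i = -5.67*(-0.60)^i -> [-5.67, 3.4, -2.04, 1.22, -0.73]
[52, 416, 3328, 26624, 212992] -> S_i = 52*8^i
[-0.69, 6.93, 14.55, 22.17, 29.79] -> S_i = -0.69 + 7.62*i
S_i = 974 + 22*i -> [974, 996, 1018, 1040, 1062]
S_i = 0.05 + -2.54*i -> [0.05, -2.49, -5.03, -7.57, -10.11]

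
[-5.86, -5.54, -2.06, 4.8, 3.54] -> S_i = Random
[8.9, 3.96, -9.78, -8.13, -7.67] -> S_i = Random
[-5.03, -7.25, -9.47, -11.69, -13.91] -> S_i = -5.03 + -2.22*i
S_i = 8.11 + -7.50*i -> [8.11, 0.61, -6.89, -14.39, -21.89]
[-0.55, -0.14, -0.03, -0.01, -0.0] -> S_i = -0.55*0.25^i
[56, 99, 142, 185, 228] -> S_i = 56 + 43*i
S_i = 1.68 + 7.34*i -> [1.68, 9.02, 16.36, 23.7, 31.04]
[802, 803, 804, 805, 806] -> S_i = 802 + 1*i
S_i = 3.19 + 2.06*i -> [3.19, 5.25, 7.31, 9.37, 11.43]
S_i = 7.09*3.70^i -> [7.09, 26.23, 97.06, 359.13, 1328.78]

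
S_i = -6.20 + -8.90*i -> [-6.2, -15.1, -24.0, -32.9, -41.8]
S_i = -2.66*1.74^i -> [-2.66, -4.63, -8.05, -14.01, -24.38]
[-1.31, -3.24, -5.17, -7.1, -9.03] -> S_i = -1.31 + -1.93*i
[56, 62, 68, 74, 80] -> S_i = 56 + 6*i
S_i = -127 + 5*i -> [-127, -122, -117, -112, -107]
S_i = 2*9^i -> [2, 18, 162, 1458, 13122]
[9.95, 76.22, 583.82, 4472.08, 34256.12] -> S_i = 9.95*7.66^i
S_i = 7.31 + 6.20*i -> [7.31, 13.51, 19.71, 25.91, 32.11]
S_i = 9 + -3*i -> [9, 6, 3, 0, -3]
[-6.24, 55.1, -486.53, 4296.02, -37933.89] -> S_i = -6.24*(-8.83)^i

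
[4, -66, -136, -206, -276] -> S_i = 4 + -70*i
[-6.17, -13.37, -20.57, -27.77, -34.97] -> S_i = -6.17 + -7.20*i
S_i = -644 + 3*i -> [-644, -641, -638, -635, -632]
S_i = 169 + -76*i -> [169, 93, 17, -59, -135]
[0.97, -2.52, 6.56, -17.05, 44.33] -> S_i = 0.97*(-2.60)^i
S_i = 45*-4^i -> [45, -180, 720, -2880, 11520]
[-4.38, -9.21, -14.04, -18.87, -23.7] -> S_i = -4.38 + -4.83*i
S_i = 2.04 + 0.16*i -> [2.04, 2.2, 2.36, 2.52, 2.68]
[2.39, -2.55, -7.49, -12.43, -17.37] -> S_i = 2.39 + -4.94*i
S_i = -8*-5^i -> [-8, 40, -200, 1000, -5000]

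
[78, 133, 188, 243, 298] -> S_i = 78 + 55*i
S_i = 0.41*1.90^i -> [0.41, 0.78, 1.48, 2.81, 5.34]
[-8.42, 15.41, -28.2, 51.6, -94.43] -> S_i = -8.42*(-1.83)^i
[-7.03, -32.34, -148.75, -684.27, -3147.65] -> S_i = -7.03*4.60^i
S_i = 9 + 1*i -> [9, 10, 11, 12, 13]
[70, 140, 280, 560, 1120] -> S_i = 70*2^i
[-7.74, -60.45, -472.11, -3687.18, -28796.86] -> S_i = -7.74*7.81^i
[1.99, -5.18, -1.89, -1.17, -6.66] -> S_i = Random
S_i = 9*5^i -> [9, 45, 225, 1125, 5625]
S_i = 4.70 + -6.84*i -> [4.7, -2.14, -8.98, -15.82, -22.66]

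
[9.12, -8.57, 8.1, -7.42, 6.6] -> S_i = Random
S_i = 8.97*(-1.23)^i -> [8.97, -11.03, 13.57, -16.69, 20.53]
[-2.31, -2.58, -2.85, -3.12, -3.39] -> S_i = -2.31 + -0.27*i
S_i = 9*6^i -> [9, 54, 324, 1944, 11664]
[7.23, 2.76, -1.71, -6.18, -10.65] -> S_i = 7.23 + -4.47*i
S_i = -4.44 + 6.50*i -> [-4.44, 2.06, 8.56, 15.06, 21.56]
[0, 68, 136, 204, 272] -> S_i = 0 + 68*i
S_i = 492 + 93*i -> [492, 585, 678, 771, 864]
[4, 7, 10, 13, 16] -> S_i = 4 + 3*i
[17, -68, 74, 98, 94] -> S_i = Random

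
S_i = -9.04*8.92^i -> [-9.04, -80.64, -719.28, -6415.98, -57230.54]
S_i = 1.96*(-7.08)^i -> [1.96, -13.88, 98.25, -695.59, 4924.81]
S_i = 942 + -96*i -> [942, 846, 750, 654, 558]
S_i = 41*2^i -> [41, 82, 164, 328, 656]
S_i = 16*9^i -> [16, 144, 1296, 11664, 104976]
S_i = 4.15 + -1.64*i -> [4.15, 2.51, 0.87, -0.77, -2.41]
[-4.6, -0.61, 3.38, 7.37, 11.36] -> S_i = -4.60 + 3.99*i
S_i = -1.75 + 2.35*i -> [-1.75, 0.6, 2.95, 5.3, 7.65]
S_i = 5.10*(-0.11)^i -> [5.1, -0.56, 0.06, -0.01, 0.0]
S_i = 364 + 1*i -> [364, 365, 366, 367, 368]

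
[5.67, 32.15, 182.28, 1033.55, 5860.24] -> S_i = 5.67*5.67^i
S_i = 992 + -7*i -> [992, 985, 978, 971, 964]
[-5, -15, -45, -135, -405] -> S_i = -5*3^i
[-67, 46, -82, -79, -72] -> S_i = Random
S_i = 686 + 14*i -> [686, 700, 714, 728, 742]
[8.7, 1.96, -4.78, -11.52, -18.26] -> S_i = 8.70 + -6.74*i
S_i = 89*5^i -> [89, 445, 2225, 11125, 55625]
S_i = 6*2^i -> [6, 12, 24, 48, 96]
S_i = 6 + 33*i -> [6, 39, 72, 105, 138]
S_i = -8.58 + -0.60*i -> [-8.58, -9.18, -9.78, -10.38, -10.98]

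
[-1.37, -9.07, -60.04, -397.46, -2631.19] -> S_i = -1.37*6.62^i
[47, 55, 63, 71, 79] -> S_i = 47 + 8*i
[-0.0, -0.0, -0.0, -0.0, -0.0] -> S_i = -0.00*0.89^i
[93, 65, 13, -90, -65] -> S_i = Random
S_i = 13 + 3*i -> [13, 16, 19, 22, 25]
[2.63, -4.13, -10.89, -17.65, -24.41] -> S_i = 2.63 + -6.76*i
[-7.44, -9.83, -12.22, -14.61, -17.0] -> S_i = -7.44 + -2.39*i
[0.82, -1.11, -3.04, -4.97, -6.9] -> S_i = 0.82 + -1.93*i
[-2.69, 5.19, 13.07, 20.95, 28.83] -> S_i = -2.69 + 7.88*i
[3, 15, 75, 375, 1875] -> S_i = 3*5^i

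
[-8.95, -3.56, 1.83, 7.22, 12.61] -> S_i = -8.95 + 5.39*i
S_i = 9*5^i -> [9, 45, 225, 1125, 5625]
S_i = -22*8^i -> [-22, -176, -1408, -11264, -90112]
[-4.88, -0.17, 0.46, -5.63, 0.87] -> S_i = Random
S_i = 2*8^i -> [2, 16, 128, 1024, 8192]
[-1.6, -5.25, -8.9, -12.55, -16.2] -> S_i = -1.60 + -3.65*i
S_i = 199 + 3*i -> [199, 202, 205, 208, 211]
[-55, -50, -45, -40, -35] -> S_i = -55 + 5*i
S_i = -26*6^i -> [-26, -156, -936, -5616, -33696]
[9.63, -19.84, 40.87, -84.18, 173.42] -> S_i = 9.63*(-2.06)^i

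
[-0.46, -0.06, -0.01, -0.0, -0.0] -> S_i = -0.46*0.13^i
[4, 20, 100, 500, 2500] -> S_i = 4*5^i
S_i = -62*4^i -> [-62, -248, -992, -3968, -15872]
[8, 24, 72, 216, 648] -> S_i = 8*3^i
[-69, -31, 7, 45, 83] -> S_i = -69 + 38*i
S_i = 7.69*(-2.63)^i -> [7.69, -20.22, 53.19, -139.89, 367.92]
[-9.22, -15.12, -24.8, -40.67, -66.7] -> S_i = -9.22*1.64^i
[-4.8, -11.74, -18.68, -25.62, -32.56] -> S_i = -4.80 + -6.94*i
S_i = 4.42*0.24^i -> [4.42, 1.06, 0.25, 0.06, 0.01]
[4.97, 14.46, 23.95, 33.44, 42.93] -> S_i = 4.97 + 9.49*i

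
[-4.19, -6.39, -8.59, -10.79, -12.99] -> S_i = -4.19 + -2.20*i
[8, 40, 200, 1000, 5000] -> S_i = 8*5^i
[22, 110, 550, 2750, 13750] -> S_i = 22*5^i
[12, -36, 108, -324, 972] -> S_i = 12*-3^i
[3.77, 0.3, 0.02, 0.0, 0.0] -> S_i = 3.77*0.08^i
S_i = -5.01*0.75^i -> [-5.01, -3.76, -2.82, -2.11, -1.59]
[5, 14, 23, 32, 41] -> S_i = 5 + 9*i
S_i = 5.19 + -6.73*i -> [5.19, -1.54, -8.27, -15.0, -21.73]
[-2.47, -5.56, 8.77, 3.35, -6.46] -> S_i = Random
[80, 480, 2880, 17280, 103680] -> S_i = 80*6^i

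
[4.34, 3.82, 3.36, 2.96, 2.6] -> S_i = 4.34*0.88^i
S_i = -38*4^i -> [-38, -152, -608, -2432, -9728]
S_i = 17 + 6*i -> [17, 23, 29, 35, 41]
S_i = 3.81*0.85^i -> [3.81, 3.24, 2.75, 2.34, 1.99]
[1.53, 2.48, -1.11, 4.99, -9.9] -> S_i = Random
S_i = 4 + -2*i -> [4, 2, 0, -2, -4]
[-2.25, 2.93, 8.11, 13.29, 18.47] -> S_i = -2.25 + 5.18*i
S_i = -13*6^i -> [-13, -78, -468, -2808, -16848]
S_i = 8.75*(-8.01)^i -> [8.75, -70.09, 561.4, -4496.82, 36019.54]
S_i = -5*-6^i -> [-5, 30, -180, 1080, -6480]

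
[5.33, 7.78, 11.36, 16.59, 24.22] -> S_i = 5.33*1.46^i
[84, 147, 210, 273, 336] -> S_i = 84 + 63*i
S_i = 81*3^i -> [81, 243, 729, 2187, 6561]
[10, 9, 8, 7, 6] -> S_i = 10 + -1*i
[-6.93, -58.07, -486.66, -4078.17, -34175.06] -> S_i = -6.93*8.38^i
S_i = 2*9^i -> [2, 18, 162, 1458, 13122]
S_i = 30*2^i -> [30, 60, 120, 240, 480]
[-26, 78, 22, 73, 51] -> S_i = Random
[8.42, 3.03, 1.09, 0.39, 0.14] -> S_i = 8.42*0.36^i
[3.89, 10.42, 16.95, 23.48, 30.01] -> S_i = 3.89 + 6.53*i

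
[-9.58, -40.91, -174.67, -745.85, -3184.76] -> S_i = -9.58*4.27^i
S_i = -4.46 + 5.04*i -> [-4.46, 0.58, 5.62, 10.66, 15.7]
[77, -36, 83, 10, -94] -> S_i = Random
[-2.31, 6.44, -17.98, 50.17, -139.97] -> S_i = -2.31*(-2.79)^i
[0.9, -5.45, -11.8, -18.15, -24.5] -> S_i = 0.90 + -6.35*i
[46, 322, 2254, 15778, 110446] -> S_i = 46*7^i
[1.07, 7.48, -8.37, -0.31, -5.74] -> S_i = Random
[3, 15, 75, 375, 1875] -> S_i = 3*5^i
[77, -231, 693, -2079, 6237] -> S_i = 77*-3^i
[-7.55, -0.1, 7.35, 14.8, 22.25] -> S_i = -7.55 + 7.45*i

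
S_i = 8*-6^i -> [8, -48, 288, -1728, 10368]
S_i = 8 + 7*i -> [8, 15, 22, 29, 36]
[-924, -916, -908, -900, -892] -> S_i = -924 + 8*i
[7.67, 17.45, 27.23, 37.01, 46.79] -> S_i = 7.67 + 9.78*i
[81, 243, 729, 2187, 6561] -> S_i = 81*3^i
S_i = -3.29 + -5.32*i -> [-3.29, -8.61, -13.93, -19.25, -24.57]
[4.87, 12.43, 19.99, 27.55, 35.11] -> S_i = 4.87 + 7.56*i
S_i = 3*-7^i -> [3, -21, 147, -1029, 7203]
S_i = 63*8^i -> [63, 504, 4032, 32256, 258048]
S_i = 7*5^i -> [7, 35, 175, 875, 4375]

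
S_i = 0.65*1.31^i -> [0.65, 0.85, 1.12, 1.46, 1.91]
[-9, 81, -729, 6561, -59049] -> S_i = -9*-9^i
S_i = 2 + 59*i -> [2, 61, 120, 179, 238]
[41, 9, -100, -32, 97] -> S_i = Random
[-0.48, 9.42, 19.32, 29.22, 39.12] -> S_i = -0.48 + 9.90*i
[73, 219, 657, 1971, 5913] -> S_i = 73*3^i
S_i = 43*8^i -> [43, 344, 2752, 22016, 176128]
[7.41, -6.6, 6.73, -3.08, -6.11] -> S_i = Random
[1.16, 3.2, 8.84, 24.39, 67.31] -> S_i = 1.16*2.76^i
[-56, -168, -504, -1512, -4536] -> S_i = -56*3^i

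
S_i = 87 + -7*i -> [87, 80, 73, 66, 59]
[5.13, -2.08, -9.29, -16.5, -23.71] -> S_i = 5.13 + -7.21*i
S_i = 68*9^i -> [68, 612, 5508, 49572, 446148]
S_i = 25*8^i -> [25, 200, 1600, 12800, 102400]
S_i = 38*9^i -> [38, 342, 3078, 27702, 249318]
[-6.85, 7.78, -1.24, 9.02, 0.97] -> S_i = Random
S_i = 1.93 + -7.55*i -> [1.93, -5.62, -13.17, -20.72, -28.27]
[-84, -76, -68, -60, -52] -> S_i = -84 + 8*i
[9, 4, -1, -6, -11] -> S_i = 9 + -5*i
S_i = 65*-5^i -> [65, -325, 1625, -8125, 40625]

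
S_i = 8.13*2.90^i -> [8.13, 23.58, 68.37, 198.28, 575.02]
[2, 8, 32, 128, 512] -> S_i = 2*4^i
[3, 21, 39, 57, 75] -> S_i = 3 + 18*i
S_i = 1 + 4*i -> [1, 5, 9, 13, 17]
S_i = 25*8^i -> [25, 200, 1600, 12800, 102400]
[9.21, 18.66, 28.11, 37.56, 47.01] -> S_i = 9.21 + 9.45*i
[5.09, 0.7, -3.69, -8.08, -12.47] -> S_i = 5.09 + -4.39*i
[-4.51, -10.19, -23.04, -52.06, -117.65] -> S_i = -4.51*2.26^i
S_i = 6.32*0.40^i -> [6.32, 2.53, 1.01, 0.4, 0.16]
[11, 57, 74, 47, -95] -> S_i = Random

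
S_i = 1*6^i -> [1, 6, 36, 216, 1296]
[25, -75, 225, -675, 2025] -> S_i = 25*-3^i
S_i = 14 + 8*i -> [14, 22, 30, 38, 46]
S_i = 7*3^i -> [7, 21, 63, 189, 567]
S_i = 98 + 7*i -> [98, 105, 112, 119, 126]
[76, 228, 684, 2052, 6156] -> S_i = 76*3^i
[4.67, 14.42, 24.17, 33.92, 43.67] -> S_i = 4.67 + 9.75*i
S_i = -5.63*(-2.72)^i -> [-5.63, 15.31, -41.65, 113.3, -308.17]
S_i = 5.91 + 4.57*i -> [5.91, 10.48, 15.05, 19.62, 24.19]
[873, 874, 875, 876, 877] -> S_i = 873 + 1*i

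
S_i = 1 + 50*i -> [1, 51, 101, 151, 201]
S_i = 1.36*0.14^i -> [1.36, 0.19, 0.03, 0.0, 0.0]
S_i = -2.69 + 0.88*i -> [-2.69, -1.81, -0.93, -0.05, 0.83]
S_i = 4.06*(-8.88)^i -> [4.06, -36.05, 320.15, -2842.92, 25245.15]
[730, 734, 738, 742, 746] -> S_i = 730 + 4*i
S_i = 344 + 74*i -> [344, 418, 492, 566, 640]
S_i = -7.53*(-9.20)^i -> [-7.53, 69.28, -637.34, 5863.52, -53944.39]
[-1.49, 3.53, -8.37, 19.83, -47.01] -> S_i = -1.49*(-2.37)^i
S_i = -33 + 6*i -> [-33, -27, -21, -15, -9]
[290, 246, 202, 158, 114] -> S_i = 290 + -44*i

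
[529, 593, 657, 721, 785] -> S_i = 529 + 64*i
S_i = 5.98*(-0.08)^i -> [5.98, -0.48, 0.04, -0.0, 0.0]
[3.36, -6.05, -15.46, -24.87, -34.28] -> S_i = 3.36 + -9.41*i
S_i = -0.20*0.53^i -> [-0.2, -0.11, -0.06, -0.03, -0.02]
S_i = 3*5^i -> [3, 15, 75, 375, 1875]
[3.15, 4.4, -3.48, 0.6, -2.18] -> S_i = Random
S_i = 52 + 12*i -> [52, 64, 76, 88, 100]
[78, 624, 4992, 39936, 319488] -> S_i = 78*8^i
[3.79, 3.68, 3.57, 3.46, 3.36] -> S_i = 3.79*0.97^i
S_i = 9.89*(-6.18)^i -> [9.89, -61.12, 377.72, -2334.33, 14426.14]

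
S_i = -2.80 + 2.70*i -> [-2.8, -0.1, 2.6, 5.3, 8.0]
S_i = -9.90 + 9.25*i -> [-9.9, -0.65, 8.6, 17.85, 27.1]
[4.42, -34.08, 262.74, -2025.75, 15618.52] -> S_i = 4.42*(-7.71)^i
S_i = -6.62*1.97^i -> [-6.62, -13.04, -25.69, -50.61, -99.71]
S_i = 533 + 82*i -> [533, 615, 697, 779, 861]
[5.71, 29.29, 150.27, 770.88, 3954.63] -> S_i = 5.71*5.13^i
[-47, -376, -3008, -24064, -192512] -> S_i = -47*8^i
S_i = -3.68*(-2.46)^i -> [-3.68, 9.05, -22.27, 54.78, -134.77]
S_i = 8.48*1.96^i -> [8.48, 16.62, 32.58, 63.85, 125.15]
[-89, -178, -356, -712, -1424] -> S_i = -89*2^i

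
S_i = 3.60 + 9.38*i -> [3.6, 12.98, 22.36, 31.74, 41.12]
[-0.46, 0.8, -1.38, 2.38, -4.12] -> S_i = -0.46*(-1.73)^i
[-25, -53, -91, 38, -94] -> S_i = Random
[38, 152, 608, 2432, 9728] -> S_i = 38*4^i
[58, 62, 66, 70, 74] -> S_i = 58 + 4*i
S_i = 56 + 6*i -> [56, 62, 68, 74, 80]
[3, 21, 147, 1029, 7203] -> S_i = 3*7^i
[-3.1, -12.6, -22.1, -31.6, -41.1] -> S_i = -3.10 + -9.50*i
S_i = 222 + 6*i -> [222, 228, 234, 240, 246]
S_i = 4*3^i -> [4, 12, 36, 108, 324]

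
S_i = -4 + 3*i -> [-4, -1, 2, 5, 8]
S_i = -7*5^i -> [-7, -35, -175, -875, -4375]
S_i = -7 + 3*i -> [-7, -4, -1, 2, 5]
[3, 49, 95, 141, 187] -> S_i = 3 + 46*i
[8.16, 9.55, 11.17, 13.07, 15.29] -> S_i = 8.16*1.17^i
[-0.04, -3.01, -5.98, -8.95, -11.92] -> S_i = -0.04 + -2.97*i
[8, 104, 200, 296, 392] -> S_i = 8 + 96*i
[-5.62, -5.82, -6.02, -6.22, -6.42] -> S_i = -5.62 + -0.20*i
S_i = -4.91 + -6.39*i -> [-4.91, -11.3, -17.69, -24.08, -30.47]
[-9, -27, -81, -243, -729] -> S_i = -9*3^i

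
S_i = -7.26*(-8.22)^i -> [-7.26, 59.68, -490.55, 4032.29, -33145.45]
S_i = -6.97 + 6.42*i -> [-6.97, -0.55, 5.87, 12.29, 18.71]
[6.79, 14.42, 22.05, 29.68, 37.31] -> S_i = 6.79 + 7.63*i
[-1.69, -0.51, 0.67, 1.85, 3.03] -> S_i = -1.69 + 1.18*i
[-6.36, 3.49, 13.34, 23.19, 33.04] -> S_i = -6.36 + 9.85*i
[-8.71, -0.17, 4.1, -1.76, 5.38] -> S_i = Random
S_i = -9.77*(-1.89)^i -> [-9.77, 18.47, -34.9, 65.96, -124.66]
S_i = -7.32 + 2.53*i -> [-7.32, -4.79, -2.26, 0.27, 2.8]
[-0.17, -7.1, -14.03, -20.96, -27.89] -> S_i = -0.17 + -6.93*i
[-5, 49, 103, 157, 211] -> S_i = -5 + 54*i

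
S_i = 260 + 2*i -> [260, 262, 264, 266, 268]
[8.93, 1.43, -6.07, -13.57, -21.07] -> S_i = 8.93 + -7.50*i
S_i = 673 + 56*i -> [673, 729, 785, 841, 897]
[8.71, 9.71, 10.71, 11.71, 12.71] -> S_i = 8.71 + 1.00*i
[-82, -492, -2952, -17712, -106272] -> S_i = -82*6^i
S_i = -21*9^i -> [-21, -189, -1701, -15309, -137781]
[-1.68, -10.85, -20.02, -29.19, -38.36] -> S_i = -1.68 + -9.17*i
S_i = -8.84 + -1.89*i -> [-8.84, -10.73, -12.62, -14.51, -16.4]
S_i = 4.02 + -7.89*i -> [4.02, -3.87, -11.76, -19.65, -27.54]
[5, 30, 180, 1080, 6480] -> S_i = 5*6^i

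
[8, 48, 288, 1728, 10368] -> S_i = 8*6^i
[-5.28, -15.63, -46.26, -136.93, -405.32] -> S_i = -5.28*2.96^i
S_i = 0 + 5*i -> [0, 5, 10, 15, 20]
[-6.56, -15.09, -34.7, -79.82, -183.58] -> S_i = -6.56*2.30^i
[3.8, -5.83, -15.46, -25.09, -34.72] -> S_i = 3.80 + -9.63*i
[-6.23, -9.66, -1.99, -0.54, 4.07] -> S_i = Random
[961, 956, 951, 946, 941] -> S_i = 961 + -5*i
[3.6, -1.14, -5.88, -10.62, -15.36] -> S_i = 3.60 + -4.74*i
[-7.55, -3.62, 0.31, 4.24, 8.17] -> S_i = -7.55 + 3.93*i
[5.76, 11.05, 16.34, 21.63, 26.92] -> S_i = 5.76 + 5.29*i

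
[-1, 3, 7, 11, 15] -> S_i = -1 + 4*i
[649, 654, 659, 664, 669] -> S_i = 649 + 5*i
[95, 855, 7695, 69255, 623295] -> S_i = 95*9^i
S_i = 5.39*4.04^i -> [5.39, 21.78, 87.97, 355.41, 1435.87]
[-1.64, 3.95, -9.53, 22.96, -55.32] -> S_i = -1.64*(-2.41)^i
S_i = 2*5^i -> [2, 10, 50, 250, 1250]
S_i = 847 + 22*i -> [847, 869, 891, 913, 935]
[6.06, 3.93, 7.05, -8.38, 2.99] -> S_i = Random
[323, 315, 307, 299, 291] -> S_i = 323 + -8*i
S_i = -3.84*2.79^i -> [-3.84, -10.71, -29.89, -83.4, -232.67]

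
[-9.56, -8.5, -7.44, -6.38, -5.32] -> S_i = -9.56 + 1.06*i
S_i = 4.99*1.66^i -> [4.99, 8.28, 13.75, 22.83, 37.89]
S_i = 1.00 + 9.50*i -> [1.0, 10.5, 20.0, 29.5, 39.0]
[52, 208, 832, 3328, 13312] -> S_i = 52*4^i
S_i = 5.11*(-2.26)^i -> [5.11, -11.55, 26.1, -58.99, 133.31]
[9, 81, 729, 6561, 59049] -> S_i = 9*9^i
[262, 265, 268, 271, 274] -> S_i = 262 + 3*i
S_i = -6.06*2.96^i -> [-6.06, -17.94, -53.1, -157.16, -465.2]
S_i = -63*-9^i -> [-63, 567, -5103, 45927, -413343]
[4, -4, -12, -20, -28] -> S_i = 4 + -8*i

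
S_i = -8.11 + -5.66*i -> [-8.11, -13.77, -19.43, -25.09, -30.75]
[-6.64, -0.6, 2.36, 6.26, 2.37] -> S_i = Random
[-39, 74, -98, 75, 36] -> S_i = Random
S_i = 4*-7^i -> [4, -28, 196, -1372, 9604]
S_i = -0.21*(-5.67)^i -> [-0.21, 1.19, -6.75, 38.28, -217.05]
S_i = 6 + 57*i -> [6, 63, 120, 177, 234]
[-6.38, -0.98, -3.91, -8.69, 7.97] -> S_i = Random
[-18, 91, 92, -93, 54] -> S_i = Random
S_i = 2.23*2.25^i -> [2.23, 5.02, 11.29, 25.4, 57.15]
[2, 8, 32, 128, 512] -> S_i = 2*4^i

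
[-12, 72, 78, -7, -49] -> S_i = Random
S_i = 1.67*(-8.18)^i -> [1.67, -13.66, 111.74, -914.06, 7477.04]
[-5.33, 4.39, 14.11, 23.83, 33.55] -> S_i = -5.33 + 9.72*i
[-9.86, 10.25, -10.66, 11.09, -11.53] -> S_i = -9.86*(-1.04)^i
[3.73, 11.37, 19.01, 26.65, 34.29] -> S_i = 3.73 + 7.64*i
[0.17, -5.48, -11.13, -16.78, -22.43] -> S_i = 0.17 + -5.65*i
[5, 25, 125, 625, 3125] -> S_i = 5*5^i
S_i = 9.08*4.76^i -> [9.08, 43.22, 205.73, 979.28, 4661.37]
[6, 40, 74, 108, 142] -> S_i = 6 + 34*i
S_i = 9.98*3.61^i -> [9.98, 36.03, 130.06, 469.52, 1694.96]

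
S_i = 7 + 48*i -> [7, 55, 103, 151, 199]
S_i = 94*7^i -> [94, 658, 4606, 32242, 225694]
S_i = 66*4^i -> [66, 264, 1056, 4224, 16896]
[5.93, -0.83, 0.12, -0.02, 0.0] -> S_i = 5.93*(-0.14)^i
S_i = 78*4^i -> [78, 312, 1248, 4992, 19968]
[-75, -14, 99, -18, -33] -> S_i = Random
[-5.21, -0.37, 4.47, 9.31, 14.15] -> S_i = -5.21 + 4.84*i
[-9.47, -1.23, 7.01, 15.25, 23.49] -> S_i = -9.47 + 8.24*i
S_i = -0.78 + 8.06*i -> [-0.78, 7.28, 15.34, 23.4, 31.46]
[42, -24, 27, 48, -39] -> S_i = Random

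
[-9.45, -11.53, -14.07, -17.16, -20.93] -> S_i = -9.45*1.22^i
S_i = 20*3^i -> [20, 60, 180, 540, 1620]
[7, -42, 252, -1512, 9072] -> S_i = 7*-6^i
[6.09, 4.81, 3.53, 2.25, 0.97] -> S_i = 6.09 + -1.28*i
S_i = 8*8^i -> [8, 64, 512, 4096, 32768]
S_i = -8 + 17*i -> [-8, 9, 26, 43, 60]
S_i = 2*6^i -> [2, 12, 72, 432, 2592]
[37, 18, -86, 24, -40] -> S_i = Random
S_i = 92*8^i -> [92, 736, 5888, 47104, 376832]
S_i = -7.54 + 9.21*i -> [-7.54, 1.67, 10.88, 20.09, 29.3]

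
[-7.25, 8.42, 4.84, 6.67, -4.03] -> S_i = Random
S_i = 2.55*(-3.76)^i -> [2.55, -9.59, 36.05, -135.55, 509.67]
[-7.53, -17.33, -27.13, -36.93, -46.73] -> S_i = -7.53 + -9.80*i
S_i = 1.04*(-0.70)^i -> [1.04, -0.73, 0.51, -0.36, 0.25]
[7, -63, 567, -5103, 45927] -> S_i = 7*-9^i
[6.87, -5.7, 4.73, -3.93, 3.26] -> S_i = 6.87*(-0.83)^i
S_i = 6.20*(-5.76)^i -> [6.2, -35.71, 205.7, -1184.84, 6824.67]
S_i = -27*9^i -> [-27, -243, -2187, -19683, -177147]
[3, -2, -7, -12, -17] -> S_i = 3 + -5*i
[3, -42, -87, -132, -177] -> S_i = 3 + -45*i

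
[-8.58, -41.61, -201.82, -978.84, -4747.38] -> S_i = -8.58*4.85^i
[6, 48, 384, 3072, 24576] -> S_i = 6*8^i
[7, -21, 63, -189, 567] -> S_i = 7*-3^i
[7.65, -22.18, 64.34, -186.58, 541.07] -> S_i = 7.65*(-2.90)^i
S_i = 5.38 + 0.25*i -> [5.38, 5.63, 5.88, 6.13, 6.38]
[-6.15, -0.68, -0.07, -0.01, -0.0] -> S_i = -6.15*0.11^i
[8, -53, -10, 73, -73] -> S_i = Random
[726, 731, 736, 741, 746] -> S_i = 726 + 5*i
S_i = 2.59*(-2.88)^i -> [2.59, -7.46, 21.48, -61.87, 178.18]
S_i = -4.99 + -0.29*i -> [-4.99, -5.28, -5.57, -5.86, -6.15]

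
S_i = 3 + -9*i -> [3, -6, -15, -24, -33]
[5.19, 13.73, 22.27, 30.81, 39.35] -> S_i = 5.19 + 8.54*i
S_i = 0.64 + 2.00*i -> [0.64, 2.64, 4.64, 6.64, 8.64]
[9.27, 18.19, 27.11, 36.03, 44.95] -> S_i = 9.27 + 8.92*i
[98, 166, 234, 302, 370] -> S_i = 98 + 68*i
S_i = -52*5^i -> [-52, -260, -1300, -6500, -32500]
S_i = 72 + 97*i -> [72, 169, 266, 363, 460]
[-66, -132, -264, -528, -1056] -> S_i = -66*2^i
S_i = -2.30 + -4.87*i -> [-2.3, -7.17, -12.04, -16.91, -21.78]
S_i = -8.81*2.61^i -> [-8.81, -22.99, -60.01, -156.64, -408.83]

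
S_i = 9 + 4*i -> [9, 13, 17, 21, 25]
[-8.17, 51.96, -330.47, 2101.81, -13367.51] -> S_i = -8.17*(-6.36)^i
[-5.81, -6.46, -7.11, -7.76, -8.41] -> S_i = -5.81 + -0.65*i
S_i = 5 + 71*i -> [5, 76, 147, 218, 289]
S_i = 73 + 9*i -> [73, 82, 91, 100, 109]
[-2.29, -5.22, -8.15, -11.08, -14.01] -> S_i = -2.29 + -2.93*i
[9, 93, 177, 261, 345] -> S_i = 9 + 84*i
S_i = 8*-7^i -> [8, -56, 392, -2744, 19208]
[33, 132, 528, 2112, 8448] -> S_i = 33*4^i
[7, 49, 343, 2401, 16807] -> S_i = 7*7^i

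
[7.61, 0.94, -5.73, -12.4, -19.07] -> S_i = 7.61 + -6.67*i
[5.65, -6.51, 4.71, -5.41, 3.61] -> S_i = Random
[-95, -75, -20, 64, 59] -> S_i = Random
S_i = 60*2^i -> [60, 120, 240, 480, 960]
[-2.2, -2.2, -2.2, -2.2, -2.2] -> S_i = -2.20*1.00^i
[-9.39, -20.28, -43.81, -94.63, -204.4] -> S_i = -9.39*2.16^i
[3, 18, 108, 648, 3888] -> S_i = 3*6^i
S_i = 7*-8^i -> [7, -56, 448, -3584, 28672]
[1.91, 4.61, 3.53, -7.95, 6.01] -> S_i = Random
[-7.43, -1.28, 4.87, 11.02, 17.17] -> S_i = -7.43 + 6.15*i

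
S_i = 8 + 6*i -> [8, 14, 20, 26, 32]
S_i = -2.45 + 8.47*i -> [-2.45, 6.02, 14.49, 22.96, 31.43]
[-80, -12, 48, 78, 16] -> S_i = Random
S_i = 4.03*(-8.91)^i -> [4.03, -35.91, 319.93, -2850.61, 25398.96]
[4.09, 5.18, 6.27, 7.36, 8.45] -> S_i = 4.09 + 1.09*i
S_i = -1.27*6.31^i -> [-1.27, -8.01, -50.57, -319.07, -2013.36]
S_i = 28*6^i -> [28, 168, 1008, 6048, 36288]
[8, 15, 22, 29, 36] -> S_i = 8 + 7*i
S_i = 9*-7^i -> [9, -63, 441, -3087, 21609]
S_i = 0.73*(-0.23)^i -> [0.73, -0.17, 0.04, -0.01, 0.0]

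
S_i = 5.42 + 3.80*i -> [5.42, 9.22, 13.02, 16.82, 20.62]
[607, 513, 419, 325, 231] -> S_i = 607 + -94*i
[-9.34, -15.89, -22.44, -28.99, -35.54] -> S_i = -9.34 + -6.55*i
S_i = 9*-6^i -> [9, -54, 324, -1944, 11664]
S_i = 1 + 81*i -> [1, 82, 163, 244, 325]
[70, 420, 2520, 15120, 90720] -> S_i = 70*6^i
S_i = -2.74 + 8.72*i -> [-2.74, 5.98, 14.7, 23.42, 32.14]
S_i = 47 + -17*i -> [47, 30, 13, -4, -21]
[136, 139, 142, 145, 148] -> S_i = 136 + 3*i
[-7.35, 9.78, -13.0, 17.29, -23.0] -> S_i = -7.35*(-1.33)^i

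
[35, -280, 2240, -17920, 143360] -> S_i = 35*-8^i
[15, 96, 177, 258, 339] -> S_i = 15 + 81*i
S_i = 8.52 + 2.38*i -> [8.52, 10.9, 13.28, 15.66, 18.04]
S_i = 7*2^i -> [7, 14, 28, 56, 112]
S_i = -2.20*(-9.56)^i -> [-2.2, 21.03, -201.07, 1922.19, -18376.14]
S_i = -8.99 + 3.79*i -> [-8.99, -5.2, -1.41, 2.38, 6.17]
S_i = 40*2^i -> [40, 80, 160, 320, 640]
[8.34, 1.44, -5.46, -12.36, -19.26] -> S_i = 8.34 + -6.90*i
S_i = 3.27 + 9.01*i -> [3.27, 12.28, 21.29, 30.3, 39.31]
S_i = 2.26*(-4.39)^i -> [2.26, -9.92, 43.55, -191.21, 839.4]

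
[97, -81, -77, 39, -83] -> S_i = Random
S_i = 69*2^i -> [69, 138, 276, 552, 1104]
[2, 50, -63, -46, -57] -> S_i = Random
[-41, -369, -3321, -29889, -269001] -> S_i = -41*9^i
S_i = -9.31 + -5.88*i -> [-9.31, -15.19, -21.07, -26.95, -32.83]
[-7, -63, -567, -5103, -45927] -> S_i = -7*9^i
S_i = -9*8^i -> [-9, -72, -576, -4608, -36864]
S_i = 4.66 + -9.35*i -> [4.66, -4.69, -14.04, -23.39, -32.74]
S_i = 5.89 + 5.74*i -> [5.89, 11.63, 17.37, 23.11, 28.85]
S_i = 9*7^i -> [9, 63, 441, 3087, 21609]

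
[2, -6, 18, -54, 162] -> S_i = 2*-3^i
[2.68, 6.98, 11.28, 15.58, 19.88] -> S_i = 2.68 + 4.30*i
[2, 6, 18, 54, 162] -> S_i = 2*3^i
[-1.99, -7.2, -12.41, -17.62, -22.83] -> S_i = -1.99 + -5.21*i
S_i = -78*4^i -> [-78, -312, -1248, -4992, -19968]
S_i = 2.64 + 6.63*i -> [2.64, 9.27, 15.9, 22.53, 29.16]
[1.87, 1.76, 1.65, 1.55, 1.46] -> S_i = 1.87*0.94^i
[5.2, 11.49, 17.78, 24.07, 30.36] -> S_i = 5.20 + 6.29*i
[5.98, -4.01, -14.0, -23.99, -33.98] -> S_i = 5.98 + -9.99*i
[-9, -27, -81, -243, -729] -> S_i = -9*3^i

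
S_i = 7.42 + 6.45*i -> [7.42, 13.87, 20.32, 26.77, 33.22]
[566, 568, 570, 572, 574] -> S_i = 566 + 2*i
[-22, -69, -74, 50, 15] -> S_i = Random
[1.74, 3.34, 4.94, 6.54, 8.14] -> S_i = 1.74 + 1.60*i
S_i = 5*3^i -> [5, 15, 45, 135, 405]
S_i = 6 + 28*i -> [6, 34, 62, 90, 118]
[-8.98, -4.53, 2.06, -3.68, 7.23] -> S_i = Random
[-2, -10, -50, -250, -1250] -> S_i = -2*5^i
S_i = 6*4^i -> [6, 24, 96, 384, 1536]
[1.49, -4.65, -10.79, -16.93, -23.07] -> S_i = 1.49 + -6.14*i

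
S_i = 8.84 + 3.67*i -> [8.84, 12.51, 16.18, 19.85, 23.52]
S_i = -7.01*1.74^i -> [-7.01, -12.2, -21.22, -36.93, -64.26]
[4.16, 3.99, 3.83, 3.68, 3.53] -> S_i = 4.16*0.96^i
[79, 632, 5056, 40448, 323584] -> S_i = 79*8^i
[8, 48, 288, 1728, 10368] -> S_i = 8*6^i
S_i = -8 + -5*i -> [-8, -13, -18, -23, -28]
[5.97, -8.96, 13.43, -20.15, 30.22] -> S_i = 5.97*(-1.50)^i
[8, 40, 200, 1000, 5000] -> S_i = 8*5^i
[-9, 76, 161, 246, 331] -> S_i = -9 + 85*i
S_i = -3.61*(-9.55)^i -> [-3.61, 34.48, -329.24, 3144.25, -30027.6]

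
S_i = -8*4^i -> [-8, -32, -128, -512, -2048]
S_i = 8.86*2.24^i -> [8.86, 19.85, 44.46, 99.58, 223.06]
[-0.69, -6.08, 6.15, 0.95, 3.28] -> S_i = Random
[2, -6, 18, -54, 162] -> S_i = 2*-3^i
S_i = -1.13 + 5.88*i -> [-1.13, 4.75, 10.63, 16.51, 22.39]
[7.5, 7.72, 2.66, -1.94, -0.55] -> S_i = Random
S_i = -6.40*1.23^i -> [-6.4, -7.87, -9.68, -11.91, -14.65]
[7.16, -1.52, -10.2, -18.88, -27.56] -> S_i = 7.16 + -8.68*i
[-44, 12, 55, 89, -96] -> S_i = Random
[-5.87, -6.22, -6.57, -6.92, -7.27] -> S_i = -5.87 + -0.35*i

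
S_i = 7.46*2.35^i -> [7.46, 17.53, 41.2, 96.81, 227.52]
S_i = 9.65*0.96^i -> [9.65, 9.26, 8.89, 8.54, 8.2]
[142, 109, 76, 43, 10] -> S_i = 142 + -33*i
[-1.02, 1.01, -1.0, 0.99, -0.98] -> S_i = -1.02*(-0.99)^i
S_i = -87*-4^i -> [-87, 348, -1392, 5568, -22272]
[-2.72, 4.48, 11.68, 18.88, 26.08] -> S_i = -2.72 + 7.20*i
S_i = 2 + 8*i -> [2, 10, 18, 26, 34]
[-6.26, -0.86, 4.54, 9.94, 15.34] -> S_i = -6.26 + 5.40*i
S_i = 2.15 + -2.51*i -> [2.15, -0.36, -2.87, -5.38, -7.89]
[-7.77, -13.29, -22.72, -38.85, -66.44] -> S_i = -7.77*1.71^i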